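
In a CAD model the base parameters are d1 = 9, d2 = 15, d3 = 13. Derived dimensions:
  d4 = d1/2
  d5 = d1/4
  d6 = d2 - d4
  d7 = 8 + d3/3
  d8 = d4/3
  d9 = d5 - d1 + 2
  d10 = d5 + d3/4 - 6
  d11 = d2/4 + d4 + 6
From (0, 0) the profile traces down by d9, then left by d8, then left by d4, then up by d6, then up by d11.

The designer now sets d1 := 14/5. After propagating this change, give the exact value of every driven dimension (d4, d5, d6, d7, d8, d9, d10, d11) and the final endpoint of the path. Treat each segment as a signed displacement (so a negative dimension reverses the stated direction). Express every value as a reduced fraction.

Apply edit: d1 := 14/5
  d4 = d1/2 = 7/5
  d5 = d1/4 = 7/10
  d6 = d2 - d4 = 68/5
  d7 = 8 + d3/3 = 37/3
  d8 = d4/3 = 7/15
  d9 = d5 - d1 + 2 = -1/10
  d10 = d5 + d3/4 - 6 = -41/20
  d11 = d2/4 + d4 + 6 = 223/20
Walk from origin (0, 0):
  seg 1: down by d9 = -1/10 → (0, 1/10)
  seg 2: left by d8 = 7/15 → (-7/15, 1/10)
  seg 3: left by d4 = 7/5 → (-28/15, 1/10)
  seg 4: up by d6 = 68/5 → (-28/15, 137/10)
  seg 5: up by d11 = 223/20 → (-28/15, 497/20)

d4 = 7/5
d5 = 7/10
d6 = 68/5
d7 = 37/3
d8 = 7/15
d9 = -1/10
d10 = -41/20
d11 = 223/20
endpoint = (-28/15, 497/20)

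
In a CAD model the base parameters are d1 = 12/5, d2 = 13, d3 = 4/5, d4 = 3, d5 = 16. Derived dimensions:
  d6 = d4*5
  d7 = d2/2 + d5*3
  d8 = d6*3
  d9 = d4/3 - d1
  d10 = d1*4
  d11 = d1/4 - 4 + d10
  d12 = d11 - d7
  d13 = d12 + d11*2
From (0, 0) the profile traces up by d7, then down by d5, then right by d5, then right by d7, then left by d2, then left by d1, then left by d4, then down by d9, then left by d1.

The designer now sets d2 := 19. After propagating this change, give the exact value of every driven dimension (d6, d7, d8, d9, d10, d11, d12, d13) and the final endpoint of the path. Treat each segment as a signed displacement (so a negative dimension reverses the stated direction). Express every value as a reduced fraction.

Apply edit: d2 := 19
  d6 = d4*5 = 15
  d7 = d2/2 + d5*3 = 115/2
  d8 = d6*3 = 45
  d9 = d4/3 - d1 = -7/5
  d10 = d1*4 = 48/5
  d11 = d1/4 - 4 + d10 = 31/5
  d12 = d11 - d7 = -513/10
  d13 = d12 + d11*2 = -389/10
Walk from origin (0, 0):
  seg 1: up by d7 = 115/2 → (0, 115/2)
  seg 2: down by d5 = 16 → (0, 83/2)
  seg 3: right by d5 = 16 → (16, 83/2)
  seg 4: right by d7 = 115/2 → (147/2, 83/2)
  seg 5: left by d2 = 19 → (109/2, 83/2)
  seg 6: left by d1 = 12/5 → (521/10, 83/2)
  seg 7: left by d4 = 3 → (491/10, 83/2)
  seg 8: down by d9 = -7/5 → (491/10, 429/10)
  seg 9: left by d1 = 12/5 → (467/10, 429/10)

d6 = 15
d7 = 115/2
d8 = 45
d9 = -7/5
d10 = 48/5
d11 = 31/5
d12 = -513/10
d13 = -389/10
endpoint = (467/10, 429/10)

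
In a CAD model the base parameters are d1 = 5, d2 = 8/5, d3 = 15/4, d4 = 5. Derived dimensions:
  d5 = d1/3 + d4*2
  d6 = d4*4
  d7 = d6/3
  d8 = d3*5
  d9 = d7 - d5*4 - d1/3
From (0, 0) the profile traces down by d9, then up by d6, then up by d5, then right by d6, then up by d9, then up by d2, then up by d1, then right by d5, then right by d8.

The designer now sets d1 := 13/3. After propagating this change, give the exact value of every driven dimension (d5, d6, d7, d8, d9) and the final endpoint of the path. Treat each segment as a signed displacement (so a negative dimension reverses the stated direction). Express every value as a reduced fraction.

Apply edit: d1 := 13/3
  d5 = d1/3 + d4*2 = 103/9
  d6 = d4*4 = 20
  d7 = d6/3 = 20/3
  d8 = d3*5 = 75/4
  d9 = d7 - d5*4 - d1/3 = -365/9
Walk from origin (0, 0):
  seg 1: down by d9 = -365/9 → (0, 365/9)
  seg 2: up by d6 = 20 → (0, 545/9)
  seg 3: up by d5 = 103/9 → (0, 72)
  seg 4: right by d6 = 20 → (20, 72)
  seg 5: up by d9 = -365/9 → (20, 283/9)
  seg 6: up by d2 = 8/5 → (20, 1487/45)
  seg 7: up by d1 = 13/3 → (20, 1682/45)
  seg 8: right by d5 = 103/9 → (283/9, 1682/45)
  seg 9: right by d8 = 75/4 → (1807/36, 1682/45)

d5 = 103/9
d6 = 20
d7 = 20/3
d8 = 75/4
d9 = -365/9
endpoint = (1807/36, 1682/45)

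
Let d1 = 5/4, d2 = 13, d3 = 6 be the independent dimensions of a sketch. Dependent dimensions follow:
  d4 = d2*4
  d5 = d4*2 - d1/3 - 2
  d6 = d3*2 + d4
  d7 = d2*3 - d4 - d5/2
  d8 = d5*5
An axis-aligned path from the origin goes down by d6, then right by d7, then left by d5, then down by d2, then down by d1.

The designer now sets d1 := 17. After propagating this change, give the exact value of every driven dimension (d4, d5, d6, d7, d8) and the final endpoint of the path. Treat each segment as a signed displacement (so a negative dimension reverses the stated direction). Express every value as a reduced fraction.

d4 = 52
d5 = 289/3
d6 = 64
d7 = -367/6
d8 = 1445/3
endpoint = (-315/2, -94)

Apply edit: d1 := 17
  d4 = d2*4 = 52
  d5 = d4*2 - d1/3 - 2 = 289/3
  d6 = d3*2 + d4 = 64
  d7 = d2*3 - d4 - d5/2 = -367/6
  d8 = d5*5 = 1445/3
Walk from origin (0, 0):
  seg 1: down by d6 = 64 → (0, -64)
  seg 2: right by d7 = -367/6 → (-367/6, -64)
  seg 3: left by d5 = 289/3 → (-315/2, -64)
  seg 4: down by d2 = 13 → (-315/2, -77)
  seg 5: down by d1 = 17 → (-315/2, -94)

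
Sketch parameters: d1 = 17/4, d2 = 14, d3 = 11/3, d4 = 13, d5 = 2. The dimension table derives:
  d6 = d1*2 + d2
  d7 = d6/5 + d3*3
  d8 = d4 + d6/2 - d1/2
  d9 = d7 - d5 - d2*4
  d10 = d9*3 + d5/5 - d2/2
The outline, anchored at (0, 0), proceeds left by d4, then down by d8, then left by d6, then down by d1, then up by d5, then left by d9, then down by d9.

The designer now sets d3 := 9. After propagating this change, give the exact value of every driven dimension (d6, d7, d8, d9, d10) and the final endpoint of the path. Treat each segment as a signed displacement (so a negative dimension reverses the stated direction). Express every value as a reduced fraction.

d6 = 45/2
d7 = 63/2
d8 = 177/8
d9 = -53/2
d10 = -861/10
endpoint = (-9, 17/8)

Apply edit: d3 := 9
  d6 = d1*2 + d2 = 45/2
  d7 = d6/5 + d3*3 = 63/2
  d8 = d4 + d6/2 - d1/2 = 177/8
  d9 = d7 - d5 - d2*4 = -53/2
  d10 = d9*3 + d5/5 - d2/2 = -861/10
Walk from origin (0, 0):
  seg 1: left by d4 = 13 → (-13, 0)
  seg 2: down by d8 = 177/8 → (-13, -177/8)
  seg 3: left by d6 = 45/2 → (-71/2, -177/8)
  seg 4: down by d1 = 17/4 → (-71/2, -211/8)
  seg 5: up by d5 = 2 → (-71/2, -195/8)
  seg 6: left by d9 = -53/2 → (-9, -195/8)
  seg 7: down by d9 = -53/2 → (-9, 17/8)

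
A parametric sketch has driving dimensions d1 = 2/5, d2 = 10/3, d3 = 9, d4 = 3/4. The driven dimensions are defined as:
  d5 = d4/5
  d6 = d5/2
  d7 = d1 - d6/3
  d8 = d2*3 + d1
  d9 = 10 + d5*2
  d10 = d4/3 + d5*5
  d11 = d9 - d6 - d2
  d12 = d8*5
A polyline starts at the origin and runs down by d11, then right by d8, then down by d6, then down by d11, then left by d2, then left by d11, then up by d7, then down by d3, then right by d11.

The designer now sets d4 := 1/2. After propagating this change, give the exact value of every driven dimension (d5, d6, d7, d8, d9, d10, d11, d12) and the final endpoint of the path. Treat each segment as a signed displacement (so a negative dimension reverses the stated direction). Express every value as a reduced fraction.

d5 = 1/10
d6 = 1/20
d7 = 23/60
d8 = 52/5
d9 = 51/5
d10 = 2/3
d11 = 409/60
d12 = 52
endpoint = (106/15, -223/10)

Apply edit: d4 := 1/2
  d5 = d4/5 = 1/10
  d6 = d5/2 = 1/20
  d7 = d1 - d6/3 = 23/60
  d8 = d2*3 + d1 = 52/5
  d9 = 10 + d5*2 = 51/5
  d10 = d4/3 + d5*5 = 2/3
  d11 = d9 - d6 - d2 = 409/60
  d12 = d8*5 = 52
Walk from origin (0, 0):
  seg 1: down by d11 = 409/60 → (0, -409/60)
  seg 2: right by d8 = 52/5 → (52/5, -409/60)
  seg 3: down by d6 = 1/20 → (52/5, -103/15)
  seg 4: down by d11 = 409/60 → (52/5, -821/60)
  seg 5: left by d2 = 10/3 → (106/15, -821/60)
  seg 6: left by d11 = 409/60 → (1/4, -821/60)
  seg 7: up by d7 = 23/60 → (1/4, -133/10)
  seg 8: down by d3 = 9 → (1/4, -223/10)
  seg 9: right by d11 = 409/60 → (106/15, -223/10)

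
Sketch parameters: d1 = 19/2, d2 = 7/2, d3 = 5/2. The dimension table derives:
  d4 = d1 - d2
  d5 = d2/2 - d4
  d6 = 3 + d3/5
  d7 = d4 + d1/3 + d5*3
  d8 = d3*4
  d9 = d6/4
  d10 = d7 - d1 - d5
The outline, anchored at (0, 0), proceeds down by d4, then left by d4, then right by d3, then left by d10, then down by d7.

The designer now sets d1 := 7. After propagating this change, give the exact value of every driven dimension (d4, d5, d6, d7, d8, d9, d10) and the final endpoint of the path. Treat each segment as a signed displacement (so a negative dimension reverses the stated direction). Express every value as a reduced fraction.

d4 = 7/2
d5 = -7/4
d6 = 7/2
d7 = 7/12
d8 = 10
d9 = 7/8
d10 = -14/3
endpoint = (11/3, -49/12)

Apply edit: d1 := 7
  d4 = d1 - d2 = 7/2
  d5 = d2/2 - d4 = -7/4
  d6 = 3 + d3/5 = 7/2
  d7 = d4 + d1/3 + d5*3 = 7/12
  d8 = d3*4 = 10
  d9 = d6/4 = 7/8
  d10 = d7 - d1 - d5 = -14/3
Walk from origin (0, 0):
  seg 1: down by d4 = 7/2 → (0, -7/2)
  seg 2: left by d4 = 7/2 → (-7/2, -7/2)
  seg 3: right by d3 = 5/2 → (-1, -7/2)
  seg 4: left by d10 = -14/3 → (11/3, -7/2)
  seg 5: down by d7 = 7/12 → (11/3, -49/12)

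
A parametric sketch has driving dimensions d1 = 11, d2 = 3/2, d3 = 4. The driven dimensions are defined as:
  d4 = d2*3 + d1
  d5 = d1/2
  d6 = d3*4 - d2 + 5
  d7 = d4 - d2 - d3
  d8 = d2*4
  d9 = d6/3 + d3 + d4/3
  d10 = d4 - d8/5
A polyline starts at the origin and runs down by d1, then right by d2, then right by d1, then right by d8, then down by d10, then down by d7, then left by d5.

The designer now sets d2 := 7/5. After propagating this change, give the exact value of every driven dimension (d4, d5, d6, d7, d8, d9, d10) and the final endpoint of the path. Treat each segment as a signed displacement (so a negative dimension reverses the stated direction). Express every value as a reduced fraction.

d4 = 76/5
d5 = 11/2
d6 = 98/5
d7 = 49/5
d8 = 28/5
d9 = 78/5
d10 = 352/25
endpoint = (25/2, -872/25)

Apply edit: d2 := 7/5
  d4 = d2*3 + d1 = 76/5
  d5 = d1/2 = 11/2
  d6 = d3*4 - d2 + 5 = 98/5
  d7 = d4 - d2 - d3 = 49/5
  d8 = d2*4 = 28/5
  d9 = d6/3 + d3 + d4/3 = 78/5
  d10 = d4 - d8/5 = 352/25
Walk from origin (0, 0):
  seg 1: down by d1 = 11 → (0, -11)
  seg 2: right by d2 = 7/5 → (7/5, -11)
  seg 3: right by d1 = 11 → (62/5, -11)
  seg 4: right by d8 = 28/5 → (18, -11)
  seg 5: down by d10 = 352/25 → (18, -627/25)
  seg 6: down by d7 = 49/5 → (18, -872/25)
  seg 7: left by d5 = 11/2 → (25/2, -872/25)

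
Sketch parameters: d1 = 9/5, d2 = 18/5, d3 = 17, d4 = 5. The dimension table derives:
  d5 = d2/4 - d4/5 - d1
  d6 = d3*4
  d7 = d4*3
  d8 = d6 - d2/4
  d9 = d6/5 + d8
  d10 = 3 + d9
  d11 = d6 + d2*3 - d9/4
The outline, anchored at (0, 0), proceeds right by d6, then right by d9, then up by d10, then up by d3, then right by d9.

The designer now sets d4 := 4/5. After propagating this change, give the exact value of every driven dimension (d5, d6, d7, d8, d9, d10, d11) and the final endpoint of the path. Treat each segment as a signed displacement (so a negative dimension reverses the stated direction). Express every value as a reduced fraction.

Apply edit: d4 := 4/5
  d5 = d2/4 - d4/5 - d1 = -53/50
  d6 = d3*4 = 68
  d7 = d4*3 = 12/5
  d8 = d6 - d2/4 = 671/10
  d9 = d6/5 + d8 = 807/10
  d10 = 3 + d9 = 837/10
  d11 = d6 + d2*3 - d9/4 = 469/8
Walk from origin (0, 0):
  seg 1: right by d6 = 68 → (68, 0)
  seg 2: right by d9 = 807/10 → (1487/10, 0)
  seg 3: up by d10 = 837/10 → (1487/10, 837/10)
  seg 4: up by d3 = 17 → (1487/10, 1007/10)
  seg 5: right by d9 = 807/10 → (1147/5, 1007/10)

d5 = -53/50
d6 = 68
d7 = 12/5
d8 = 671/10
d9 = 807/10
d10 = 837/10
d11 = 469/8
endpoint = (1147/5, 1007/10)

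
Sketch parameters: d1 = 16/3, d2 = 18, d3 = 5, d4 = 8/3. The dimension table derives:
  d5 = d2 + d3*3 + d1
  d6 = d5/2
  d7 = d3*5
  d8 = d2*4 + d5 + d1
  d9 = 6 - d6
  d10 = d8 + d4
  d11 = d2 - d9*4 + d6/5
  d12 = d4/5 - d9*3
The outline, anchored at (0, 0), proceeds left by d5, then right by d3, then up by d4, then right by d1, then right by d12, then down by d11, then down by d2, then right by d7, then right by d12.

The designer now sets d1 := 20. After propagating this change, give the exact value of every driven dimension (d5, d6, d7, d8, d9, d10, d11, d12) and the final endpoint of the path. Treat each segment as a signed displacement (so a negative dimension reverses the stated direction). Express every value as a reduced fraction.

Apply edit: d1 := 20
  d5 = d2 + d3*3 + d1 = 53
  d6 = d5/2 = 53/2
  d7 = d3*5 = 25
  d8 = d2*4 + d5 + d1 = 145
  d9 = 6 - d6 = -41/2
  d10 = d8 + d4 = 443/3
  d11 = d2 - d9*4 + d6/5 = 1053/10
  d12 = d4/5 - d9*3 = 1861/30
Walk from origin (0, 0):
  seg 1: left by d5 = 53 → (-53, 0)
  seg 2: right by d3 = 5 → (-48, 0)
  seg 3: up by d4 = 8/3 → (-48, 8/3)
  seg 4: right by d1 = 20 → (-28, 8/3)
  seg 5: right by d12 = 1861/30 → (1021/30, 8/3)
  seg 6: down by d11 = 1053/10 → (1021/30, -3079/30)
  seg 7: down by d2 = 18 → (1021/30, -3619/30)
  seg 8: right by d7 = 25 → (1771/30, -3619/30)
  seg 9: right by d12 = 1861/30 → (1816/15, -3619/30)

d5 = 53
d6 = 53/2
d7 = 25
d8 = 145
d9 = -41/2
d10 = 443/3
d11 = 1053/10
d12 = 1861/30
endpoint = (1816/15, -3619/30)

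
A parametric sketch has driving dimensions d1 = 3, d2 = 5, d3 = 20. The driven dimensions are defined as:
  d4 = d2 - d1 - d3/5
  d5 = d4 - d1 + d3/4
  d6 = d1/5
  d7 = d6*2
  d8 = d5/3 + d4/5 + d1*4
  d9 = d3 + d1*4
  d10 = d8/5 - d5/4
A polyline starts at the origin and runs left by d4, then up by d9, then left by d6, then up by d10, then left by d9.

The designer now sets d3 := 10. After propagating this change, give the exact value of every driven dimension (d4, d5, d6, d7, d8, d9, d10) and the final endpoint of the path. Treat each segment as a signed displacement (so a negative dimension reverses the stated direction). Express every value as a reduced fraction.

Apply edit: d3 := 10
  d4 = d2 - d1 - d3/5 = 0
  d5 = d4 - d1 + d3/4 = -1/2
  d6 = d1/5 = 3/5
  d7 = d6*2 = 6/5
  d8 = d5/3 + d4/5 + d1*4 = 71/6
  d9 = d3 + d1*4 = 22
  d10 = d8/5 - d5/4 = 299/120
Walk from origin (0, 0):
  seg 1: left by d4 = 0 → (0, 0)
  seg 2: up by d9 = 22 → (0, 22)
  seg 3: left by d6 = 3/5 → (-3/5, 22)
  seg 4: up by d10 = 299/120 → (-3/5, 2939/120)
  seg 5: left by d9 = 22 → (-113/5, 2939/120)

d4 = 0
d5 = -1/2
d6 = 3/5
d7 = 6/5
d8 = 71/6
d9 = 22
d10 = 299/120
endpoint = (-113/5, 2939/120)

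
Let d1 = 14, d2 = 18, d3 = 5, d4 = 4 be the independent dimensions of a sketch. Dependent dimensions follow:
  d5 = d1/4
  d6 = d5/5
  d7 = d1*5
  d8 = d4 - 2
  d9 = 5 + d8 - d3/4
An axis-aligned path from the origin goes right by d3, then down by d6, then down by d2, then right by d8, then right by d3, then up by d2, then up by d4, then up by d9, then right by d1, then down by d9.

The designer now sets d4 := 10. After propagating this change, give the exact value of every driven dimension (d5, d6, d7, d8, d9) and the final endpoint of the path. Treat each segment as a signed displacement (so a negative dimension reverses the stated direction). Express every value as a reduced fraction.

d5 = 7/2
d6 = 7/10
d7 = 70
d8 = 8
d9 = 47/4
endpoint = (32, 93/10)

Apply edit: d4 := 10
  d5 = d1/4 = 7/2
  d6 = d5/5 = 7/10
  d7 = d1*5 = 70
  d8 = d4 - 2 = 8
  d9 = 5 + d8 - d3/4 = 47/4
Walk from origin (0, 0):
  seg 1: right by d3 = 5 → (5, 0)
  seg 2: down by d6 = 7/10 → (5, -7/10)
  seg 3: down by d2 = 18 → (5, -187/10)
  seg 4: right by d8 = 8 → (13, -187/10)
  seg 5: right by d3 = 5 → (18, -187/10)
  seg 6: up by d2 = 18 → (18, -7/10)
  seg 7: up by d4 = 10 → (18, 93/10)
  seg 8: up by d9 = 47/4 → (18, 421/20)
  seg 9: right by d1 = 14 → (32, 421/20)
  seg 10: down by d9 = 47/4 → (32, 93/10)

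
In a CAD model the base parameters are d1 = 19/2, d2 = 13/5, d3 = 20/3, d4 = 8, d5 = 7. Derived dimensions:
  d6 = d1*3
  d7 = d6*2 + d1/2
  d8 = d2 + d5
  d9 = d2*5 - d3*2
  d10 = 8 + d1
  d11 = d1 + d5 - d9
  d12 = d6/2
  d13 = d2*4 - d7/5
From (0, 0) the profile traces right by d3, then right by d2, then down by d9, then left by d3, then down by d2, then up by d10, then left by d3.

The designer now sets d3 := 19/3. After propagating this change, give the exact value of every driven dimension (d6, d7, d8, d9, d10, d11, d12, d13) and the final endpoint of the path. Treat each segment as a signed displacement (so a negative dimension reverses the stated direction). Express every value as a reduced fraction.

d6 = 57/2
d7 = 247/4
d8 = 48/5
d9 = 1/3
d10 = 35/2
d11 = 97/6
d12 = 57/4
d13 = -39/20
endpoint = (-56/15, 437/30)

Apply edit: d3 := 19/3
  d6 = d1*3 = 57/2
  d7 = d6*2 + d1/2 = 247/4
  d8 = d2 + d5 = 48/5
  d9 = d2*5 - d3*2 = 1/3
  d10 = 8 + d1 = 35/2
  d11 = d1 + d5 - d9 = 97/6
  d12 = d6/2 = 57/4
  d13 = d2*4 - d7/5 = -39/20
Walk from origin (0, 0):
  seg 1: right by d3 = 19/3 → (19/3, 0)
  seg 2: right by d2 = 13/5 → (134/15, 0)
  seg 3: down by d9 = 1/3 → (134/15, -1/3)
  seg 4: left by d3 = 19/3 → (13/5, -1/3)
  seg 5: down by d2 = 13/5 → (13/5, -44/15)
  seg 6: up by d10 = 35/2 → (13/5, 437/30)
  seg 7: left by d3 = 19/3 → (-56/15, 437/30)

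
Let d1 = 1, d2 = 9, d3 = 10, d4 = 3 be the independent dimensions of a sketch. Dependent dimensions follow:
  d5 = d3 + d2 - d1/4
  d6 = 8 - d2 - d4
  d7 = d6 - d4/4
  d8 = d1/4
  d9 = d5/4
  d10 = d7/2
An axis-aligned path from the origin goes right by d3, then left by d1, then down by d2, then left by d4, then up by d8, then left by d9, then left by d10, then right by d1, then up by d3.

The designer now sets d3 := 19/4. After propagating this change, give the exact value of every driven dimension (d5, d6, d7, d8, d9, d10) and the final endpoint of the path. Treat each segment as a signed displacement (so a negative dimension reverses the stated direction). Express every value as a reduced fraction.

d5 = 27/2
d6 = -4
d7 = -19/4
d8 = 1/4
d9 = 27/8
d10 = -19/8
endpoint = (3/4, -4)

Apply edit: d3 := 19/4
  d5 = d3 + d2 - d1/4 = 27/2
  d6 = 8 - d2 - d4 = -4
  d7 = d6 - d4/4 = -19/4
  d8 = d1/4 = 1/4
  d9 = d5/4 = 27/8
  d10 = d7/2 = -19/8
Walk from origin (0, 0):
  seg 1: right by d3 = 19/4 → (19/4, 0)
  seg 2: left by d1 = 1 → (15/4, 0)
  seg 3: down by d2 = 9 → (15/4, -9)
  seg 4: left by d4 = 3 → (3/4, -9)
  seg 5: up by d8 = 1/4 → (3/4, -35/4)
  seg 6: left by d9 = 27/8 → (-21/8, -35/4)
  seg 7: left by d10 = -19/8 → (-1/4, -35/4)
  seg 8: right by d1 = 1 → (3/4, -35/4)
  seg 9: up by d3 = 19/4 → (3/4, -4)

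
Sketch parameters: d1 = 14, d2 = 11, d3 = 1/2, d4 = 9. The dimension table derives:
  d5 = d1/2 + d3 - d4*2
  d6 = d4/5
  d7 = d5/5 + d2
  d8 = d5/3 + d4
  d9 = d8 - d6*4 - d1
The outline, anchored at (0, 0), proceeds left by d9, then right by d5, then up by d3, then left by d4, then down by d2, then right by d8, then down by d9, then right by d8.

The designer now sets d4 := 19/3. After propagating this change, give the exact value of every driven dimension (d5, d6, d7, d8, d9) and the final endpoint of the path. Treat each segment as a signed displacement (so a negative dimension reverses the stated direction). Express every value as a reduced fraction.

Apply edit: d4 := 19/3
  d5 = d1/2 + d3 - d4*2 = -31/6
  d6 = d4/5 = 19/15
  d7 = d5/5 + d2 = 299/30
  d8 = d5/3 + d4 = 83/18
  d9 = d8 - d6*4 - d1 = -1301/90
Walk from origin (0, 0):
  seg 1: left by d9 = -1301/90 → (1301/90, 0)
  seg 2: right by d5 = -31/6 → (418/45, 0)
  seg 3: up by d3 = 1/2 → (418/45, 1/2)
  seg 4: left by d4 = 19/3 → (133/45, 1/2)
  seg 5: down by d2 = 11 → (133/45, -21/2)
  seg 6: right by d8 = 83/18 → (227/30, -21/2)
  seg 7: down by d9 = -1301/90 → (227/30, 178/45)
  seg 8: right by d8 = 83/18 → (548/45, 178/45)

d5 = -31/6
d6 = 19/15
d7 = 299/30
d8 = 83/18
d9 = -1301/90
endpoint = (548/45, 178/45)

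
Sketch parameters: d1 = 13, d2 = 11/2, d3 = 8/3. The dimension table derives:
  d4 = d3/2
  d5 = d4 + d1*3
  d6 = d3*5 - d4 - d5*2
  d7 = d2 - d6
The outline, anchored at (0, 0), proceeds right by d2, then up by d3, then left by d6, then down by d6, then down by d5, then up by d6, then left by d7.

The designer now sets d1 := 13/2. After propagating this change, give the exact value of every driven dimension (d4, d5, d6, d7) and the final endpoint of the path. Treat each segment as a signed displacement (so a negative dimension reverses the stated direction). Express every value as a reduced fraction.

d4 = 4/3
d5 = 125/6
d6 = -89/3
d7 = 211/6
endpoint = (0, -109/6)

Apply edit: d1 := 13/2
  d4 = d3/2 = 4/3
  d5 = d4 + d1*3 = 125/6
  d6 = d3*5 - d4 - d5*2 = -89/3
  d7 = d2 - d6 = 211/6
Walk from origin (0, 0):
  seg 1: right by d2 = 11/2 → (11/2, 0)
  seg 2: up by d3 = 8/3 → (11/2, 8/3)
  seg 3: left by d6 = -89/3 → (211/6, 8/3)
  seg 4: down by d6 = -89/3 → (211/6, 97/3)
  seg 5: down by d5 = 125/6 → (211/6, 23/2)
  seg 6: up by d6 = -89/3 → (211/6, -109/6)
  seg 7: left by d7 = 211/6 → (0, -109/6)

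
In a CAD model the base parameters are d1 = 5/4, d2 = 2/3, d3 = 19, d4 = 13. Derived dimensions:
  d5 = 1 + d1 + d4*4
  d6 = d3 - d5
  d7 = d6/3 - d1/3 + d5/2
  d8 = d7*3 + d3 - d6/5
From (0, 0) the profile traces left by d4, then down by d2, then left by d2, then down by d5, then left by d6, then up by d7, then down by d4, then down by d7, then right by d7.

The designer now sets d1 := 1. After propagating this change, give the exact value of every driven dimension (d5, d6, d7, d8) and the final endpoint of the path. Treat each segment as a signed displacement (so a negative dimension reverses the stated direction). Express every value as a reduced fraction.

Apply edit: d1 := 1
  d5 = 1 + d1 + d4*4 = 54
  d6 = d3 - d5 = -35
  d7 = d6/3 - d1/3 + d5/2 = 15
  d8 = d7*3 + d3 - d6/5 = 71
Walk from origin (0, 0):
  seg 1: left by d4 = 13 → (-13, 0)
  seg 2: down by d2 = 2/3 → (-13, -2/3)
  seg 3: left by d2 = 2/3 → (-41/3, -2/3)
  seg 4: down by d5 = 54 → (-41/3, -164/3)
  seg 5: left by d6 = -35 → (64/3, -164/3)
  seg 6: up by d7 = 15 → (64/3, -119/3)
  seg 7: down by d4 = 13 → (64/3, -158/3)
  seg 8: down by d7 = 15 → (64/3, -203/3)
  seg 9: right by d7 = 15 → (109/3, -203/3)

d5 = 54
d6 = -35
d7 = 15
d8 = 71
endpoint = (109/3, -203/3)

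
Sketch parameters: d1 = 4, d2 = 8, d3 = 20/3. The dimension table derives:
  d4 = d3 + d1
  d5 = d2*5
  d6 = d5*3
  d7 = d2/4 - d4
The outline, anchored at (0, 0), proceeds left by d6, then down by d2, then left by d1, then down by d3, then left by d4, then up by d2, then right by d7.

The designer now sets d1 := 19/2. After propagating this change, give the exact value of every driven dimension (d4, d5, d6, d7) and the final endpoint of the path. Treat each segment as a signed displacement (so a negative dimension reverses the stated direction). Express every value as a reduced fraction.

d4 = 97/6
d5 = 40
d6 = 120
d7 = -85/6
endpoint = (-959/6, -20/3)

Apply edit: d1 := 19/2
  d4 = d3 + d1 = 97/6
  d5 = d2*5 = 40
  d6 = d5*3 = 120
  d7 = d2/4 - d4 = -85/6
Walk from origin (0, 0):
  seg 1: left by d6 = 120 → (-120, 0)
  seg 2: down by d2 = 8 → (-120, -8)
  seg 3: left by d1 = 19/2 → (-259/2, -8)
  seg 4: down by d3 = 20/3 → (-259/2, -44/3)
  seg 5: left by d4 = 97/6 → (-437/3, -44/3)
  seg 6: up by d2 = 8 → (-437/3, -20/3)
  seg 7: right by d7 = -85/6 → (-959/6, -20/3)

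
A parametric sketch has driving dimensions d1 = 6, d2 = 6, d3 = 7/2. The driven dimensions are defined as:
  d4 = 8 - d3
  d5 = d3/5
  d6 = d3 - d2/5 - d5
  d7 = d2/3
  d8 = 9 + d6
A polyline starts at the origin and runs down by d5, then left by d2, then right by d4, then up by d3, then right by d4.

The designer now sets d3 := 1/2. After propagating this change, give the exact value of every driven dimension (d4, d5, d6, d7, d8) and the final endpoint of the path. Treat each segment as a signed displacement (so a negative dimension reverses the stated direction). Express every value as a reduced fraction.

Apply edit: d3 := 1/2
  d4 = 8 - d3 = 15/2
  d5 = d3/5 = 1/10
  d6 = d3 - d2/5 - d5 = -4/5
  d7 = d2/3 = 2
  d8 = 9 + d6 = 41/5
Walk from origin (0, 0):
  seg 1: down by d5 = 1/10 → (0, -1/10)
  seg 2: left by d2 = 6 → (-6, -1/10)
  seg 3: right by d4 = 15/2 → (3/2, -1/10)
  seg 4: up by d3 = 1/2 → (3/2, 2/5)
  seg 5: right by d4 = 15/2 → (9, 2/5)

d4 = 15/2
d5 = 1/10
d6 = -4/5
d7 = 2
d8 = 41/5
endpoint = (9, 2/5)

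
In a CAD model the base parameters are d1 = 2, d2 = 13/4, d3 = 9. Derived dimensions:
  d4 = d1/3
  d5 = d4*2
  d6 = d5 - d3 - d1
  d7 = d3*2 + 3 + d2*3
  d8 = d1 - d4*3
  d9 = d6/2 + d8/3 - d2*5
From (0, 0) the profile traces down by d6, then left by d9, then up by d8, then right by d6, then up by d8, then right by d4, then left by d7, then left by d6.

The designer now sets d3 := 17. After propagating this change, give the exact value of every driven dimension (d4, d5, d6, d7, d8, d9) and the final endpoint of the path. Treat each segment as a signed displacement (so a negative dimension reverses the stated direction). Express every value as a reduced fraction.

d4 = 2/3
d5 = 4/3
d6 = -53/3
d7 = 187/4
d8 = 0
d9 = -301/12
endpoint = (-21, 53/3)

Apply edit: d3 := 17
  d4 = d1/3 = 2/3
  d5 = d4*2 = 4/3
  d6 = d5 - d3 - d1 = -53/3
  d7 = d3*2 + 3 + d2*3 = 187/4
  d8 = d1 - d4*3 = 0
  d9 = d6/2 + d8/3 - d2*5 = -301/12
Walk from origin (0, 0):
  seg 1: down by d6 = -53/3 → (0, 53/3)
  seg 2: left by d9 = -301/12 → (301/12, 53/3)
  seg 3: up by d8 = 0 → (301/12, 53/3)
  seg 4: right by d6 = -53/3 → (89/12, 53/3)
  seg 5: up by d8 = 0 → (89/12, 53/3)
  seg 6: right by d4 = 2/3 → (97/12, 53/3)
  seg 7: left by d7 = 187/4 → (-116/3, 53/3)
  seg 8: left by d6 = -53/3 → (-21, 53/3)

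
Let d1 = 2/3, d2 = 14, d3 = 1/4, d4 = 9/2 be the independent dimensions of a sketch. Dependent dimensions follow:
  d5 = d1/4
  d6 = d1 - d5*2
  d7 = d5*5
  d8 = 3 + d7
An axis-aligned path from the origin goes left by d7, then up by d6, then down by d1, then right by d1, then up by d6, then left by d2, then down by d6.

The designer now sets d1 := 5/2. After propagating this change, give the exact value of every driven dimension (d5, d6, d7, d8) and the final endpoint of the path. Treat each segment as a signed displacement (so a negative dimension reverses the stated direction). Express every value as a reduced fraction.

Apply edit: d1 := 5/2
  d5 = d1/4 = 5/8
  d6 = d1 - d5*2 = 5/4
  d7 = d5*5 = 25/8
  d8 = 3 + d7 = 49/8
Walk from origin (0, 0):
  seg 1: left by d7 = 25/8 → (-25/8, 0)
  seg 2: up by d6 = 5/4 → (-25/8, 5/4)
  seg 3: down by d1 = 5/2 → (-25/8, -5/4)
  seg 4: right by d1 = 5/2 → (-5/8, -5/4)
  seg 5: up by d6 = 5/4 → (-5/8, 0)
  seg 6: left by d2 = 14 → (-117/8, 0)
  seg 7: down by d6 = 5/4 → (-117/8, -5/4)

d5 = 5/8
d6 = 5/4
d7 = 25/8
d8 = 49/8
endpoint = (-117/8, -5/4)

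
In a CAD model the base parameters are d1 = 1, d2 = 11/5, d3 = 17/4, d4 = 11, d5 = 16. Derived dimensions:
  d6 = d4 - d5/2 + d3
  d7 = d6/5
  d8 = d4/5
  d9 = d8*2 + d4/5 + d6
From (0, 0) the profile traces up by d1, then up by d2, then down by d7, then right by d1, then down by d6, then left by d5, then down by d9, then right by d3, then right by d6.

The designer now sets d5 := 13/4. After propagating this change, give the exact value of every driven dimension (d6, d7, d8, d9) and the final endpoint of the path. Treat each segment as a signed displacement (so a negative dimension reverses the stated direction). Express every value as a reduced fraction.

d6 = 109/8
d7 = 109/40
d8 = 11/5
d9 = 809/40
endpoint = (125/8, -267/8)

Apply edit: d5 := 13/4
  d6 = d4 - d5/2 + d3 = 109/8
  d7 = d6/5 = 109/40
  d8 = d4/5 = 11/5
  d9 = d8*2 + d4/5 + d6 = 809/40
Walk from origin (0, 0):
  seg 1: up by d1 = 1 → (0, 1)
  seg 2: up by d2 = 11/5 → (0, 16/5)
  seg 3: down by d7 = 109/40 → (0, 19/40)
  seg 4: right by d1 = 1 → (1, 19/40)
  seg 5: down by d6 = 109/8 → (1, -263/20)
  seg 6: left by d5 = 13/4 → (-9/4, -263/20)
  seg 7: down by d9 = 809/40 → (-9/4, -267/8)
  seg 8: right by d3 = 17/4 → (2, -267/8)
  seg 9: right by d6 = 109/8 → (125/8, -267/8)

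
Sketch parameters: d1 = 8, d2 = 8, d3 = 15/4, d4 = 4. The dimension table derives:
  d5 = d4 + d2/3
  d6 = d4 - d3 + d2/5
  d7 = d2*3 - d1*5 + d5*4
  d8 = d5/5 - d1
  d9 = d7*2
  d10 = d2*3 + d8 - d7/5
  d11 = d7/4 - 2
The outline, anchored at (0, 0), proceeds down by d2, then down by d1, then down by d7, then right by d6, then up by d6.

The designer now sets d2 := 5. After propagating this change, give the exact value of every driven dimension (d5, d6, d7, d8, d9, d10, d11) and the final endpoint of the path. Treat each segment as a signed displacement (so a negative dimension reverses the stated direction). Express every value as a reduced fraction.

d5 = 17/3
d6 = 5/4
d7 = -7/3
d8 = -103/15
d9 = -14/3
d10 = 43/5
d11 = -31/12
endpoint = (5/4, -113/12)

Apply edit: d2 := 5
  d5 = d4 + d2/3 = 17/3
  d6 = d4 - d3 + d2/5 = 5/4
  d7 = d2*3 - d1*5 + d5*4 = -7/3
  d8 = d5/5 - d1 = -103/15
  d9 = d7*2 = -14/3
  d10 = d2*3 + d8 - d7/5 = 43/5
  d11 = d7/4 - 2 = -31/12
Walk from origin (0, 0):
  seg 1: down by d2 = 5 → (0, -5)
  seg 2: down by d1 = 8 → (0, -13)
  seg 3: down by d7 = -7/3 → (0, -32/3)
  seg 4: right by d6 = 5/4 → (5/4, -32/3)
  seg 5: up by d6 = 5/4 → (5/4, -113/12)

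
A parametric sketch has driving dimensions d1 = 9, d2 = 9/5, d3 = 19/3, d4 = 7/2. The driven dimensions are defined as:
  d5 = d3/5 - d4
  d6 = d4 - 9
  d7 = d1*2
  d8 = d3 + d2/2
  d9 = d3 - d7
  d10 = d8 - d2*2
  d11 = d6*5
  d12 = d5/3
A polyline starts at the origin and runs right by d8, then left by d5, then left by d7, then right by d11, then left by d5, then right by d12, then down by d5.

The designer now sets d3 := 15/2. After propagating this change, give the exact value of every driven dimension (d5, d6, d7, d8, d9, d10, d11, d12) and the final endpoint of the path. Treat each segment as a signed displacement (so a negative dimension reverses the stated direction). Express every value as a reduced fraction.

d5 = -2
d6 = -11/2
d7 = 18
d8 = 42/5
d9 = -21/2
d10 = 24/5
d11 = -55/2
d12 = -2/3
endpoint = (-1013/30, 2)

Apply edit: d3 := 15/2
  d5 = d3/5 - d4 = -2
  d6 = d4 - 9 = -11/2
  d7 = d1*2 = 18
  d8 = d3 + d2/2 = 42/5
  d9 = d3 - d7 = -21/2
  d10 = d8 - d2*2 = 24/5
  d11 = d6*5 = -55/2
  d12 = d5/3 = -2/3
Walk from origin (0, 0):
  seg 1: right by d8 = 42/5 → (42/5, 0)
  seg 2: left by d5 = -2 → (52/5, 0)
  seg 3: left by d7 = 18 → (-38/5, 0)
  seg 4: right by d11 = -55/2 → (-351/10, 0)
  seg 5: left by d5 = -2 → (-331/10, 0)
  seg 6: right by d12 = -2/3 → (-1013/30, 0)
  seg 7: down by d5 = -2 → (-1013/30, 2)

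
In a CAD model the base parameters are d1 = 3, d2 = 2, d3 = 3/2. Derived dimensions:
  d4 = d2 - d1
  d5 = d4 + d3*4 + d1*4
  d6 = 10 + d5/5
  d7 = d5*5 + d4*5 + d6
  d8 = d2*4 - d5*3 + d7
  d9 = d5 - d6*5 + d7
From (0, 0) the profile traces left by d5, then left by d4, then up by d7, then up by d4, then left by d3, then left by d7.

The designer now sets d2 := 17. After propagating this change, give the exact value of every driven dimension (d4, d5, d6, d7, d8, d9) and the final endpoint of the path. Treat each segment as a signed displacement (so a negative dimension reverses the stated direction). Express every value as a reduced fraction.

Apply edit: d2 := 17
  d4 = d2 - d1 = 14
  d5 = d4 + d3*4 + d1*4 = 32
  d6 = 10 + d5/5 = 82/5
  d7 = d5*5 + d4*5 + d6 = 1232/5
  d8 = d2*4 - d5*3 + d7 = 1092/5
  d9 = d5 - d6*5 + d7 = 982/5
Walk from origin (0, 0):
  seg 1: left by d5 = 32 → (-32, 0)
  seg 2: left by d4 = 14 → (-46, 0)
  seg 3: up by d7 = 1232/5 → (-46, 1232/5)
  seg 4: up by d4 = 14 → (-46, 1302/5)
  seg 5: left by d3 = 3/2 → (-95/2, 1302/5)
  seg 6: left by d7 = 1232/5 → (-2939/10, 1302/5)

d4 = 14
d5 = 32
d6 = 82/5
d7 = 1232/5
d8 = 1092/5
d9 = 982/5
endpoint = (-2939/10, 1302/5)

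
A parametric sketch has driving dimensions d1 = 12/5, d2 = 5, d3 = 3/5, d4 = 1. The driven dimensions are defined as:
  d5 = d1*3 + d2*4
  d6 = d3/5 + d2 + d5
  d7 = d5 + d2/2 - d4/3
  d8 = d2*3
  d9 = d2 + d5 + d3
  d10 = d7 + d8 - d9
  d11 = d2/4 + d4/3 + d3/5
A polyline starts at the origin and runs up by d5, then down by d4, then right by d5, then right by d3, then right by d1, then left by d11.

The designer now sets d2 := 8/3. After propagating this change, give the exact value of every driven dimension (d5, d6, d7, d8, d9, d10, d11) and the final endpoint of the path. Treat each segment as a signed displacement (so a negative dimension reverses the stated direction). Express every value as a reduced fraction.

Apply edit: d2 := 8/3
  d5 = d1*3 + d2*4 = 268/15
  d6 = d3/5 + d2 + d5 = 1549/75
  d7 = d5 + d2/2 - d4/3 = 283/15
  d8 = d2*3 = 8
  d9 = d2 + d5 + d3 = 317/15
  d10 = d7 + d8 - d9 = 86/15
  d11 = d2/4 + d4/3 + d3/5 = 28/25
Walk from origin (0, 0):
  seg 1: up by d5 = 268/15 → (0, 268/15)
  seg 2: down by d4 = 1 → (0, 253/15)
  seg 3: right by d5 = 268/15 → (268/15, 253/15)
  seg 4: right by d3 = 3/5 → (277/15, 253/15)
  seg 5: right by d1 = 12/5 → (313/15, 253/15)
  seg 6: left by d11 = 28/25 → (1481/75, 253/15)

d5 = 268/15
d6 = 1549/75
d7 = 283/15
d8 = 8
d9 = 317/15
d10 = 86/15
d11 = 28/25
endpoint = (1481/75, 253/15)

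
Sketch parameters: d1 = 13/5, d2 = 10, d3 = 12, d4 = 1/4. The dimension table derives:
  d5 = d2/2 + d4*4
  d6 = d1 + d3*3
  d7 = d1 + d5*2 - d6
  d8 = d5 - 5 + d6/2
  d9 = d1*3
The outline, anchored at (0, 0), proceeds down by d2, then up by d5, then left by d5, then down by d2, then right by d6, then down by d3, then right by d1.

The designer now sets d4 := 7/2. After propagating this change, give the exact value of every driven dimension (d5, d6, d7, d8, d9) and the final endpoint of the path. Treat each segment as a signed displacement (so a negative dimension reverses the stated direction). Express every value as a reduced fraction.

Apply edit: d4 := 7/2
  d5 = d2/2 + d4*4 = 19
  d6 = d1 + d3*3 = 193/5
  d7 = d1 + d5*2 - d6 = 2
  d8 = d5 - 5 + d6/2 = 333/10
  d9 = d1*3 = 39/5
Walk from origin (0, 0):
  seg 1: down by d2 = 10 → (0, -10)
  seg 2: up by d5 = 19 → (0, 9)
  seg 3: left by d5 = 19 → (-19, 9)
  seg 4: down by d2 = 10 → (-19, -1)
  seg 5: right by d6 = 193/5 → (98/5, -1)
  seg 6: down by d3 = 12 → (98/5, -13)
  seg 7: right by d1 = 13/5 → (111/5, -13)

d5 = 19
d6 = 193/5
d7 = 2
d8 = 333/10
d9 = 39/5
endpoint = (111/5, -13)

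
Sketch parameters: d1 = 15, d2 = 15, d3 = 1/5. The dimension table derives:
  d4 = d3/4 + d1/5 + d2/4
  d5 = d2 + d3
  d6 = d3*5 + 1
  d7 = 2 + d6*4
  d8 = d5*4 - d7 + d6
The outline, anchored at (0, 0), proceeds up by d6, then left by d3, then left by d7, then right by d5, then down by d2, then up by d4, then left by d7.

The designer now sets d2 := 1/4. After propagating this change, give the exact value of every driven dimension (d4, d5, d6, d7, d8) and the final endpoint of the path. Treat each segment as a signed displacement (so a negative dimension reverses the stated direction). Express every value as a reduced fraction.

Apply edit: d2 := 1/4
  d4 = d3/4 + d1/5 + d2/4 = 249/80
  d5 = d2 + d3 = 9/20
  d6 = d3*5 + 1 = 2
  d7 = 2 + d6*4 = 10
  d8 = d5*4 - d7 + d6 = -31/5
Walk from origin (0, 0):
  seg 1: up by d6 = 2 → (0, 2)
  seg 2: left by d3 = 1/5 → (-1/5, 2)
  seg 3: left by d7 = 10 → (-51/5, 2)
  seg 4: right by d5 = 9/20 → (-39/4, 2)
  seg 5: down by d2 = 1/4 → (-39/4, 7/4)
  seg 6: up by d4 = 249/80 → (-39/4, 389/80)
  seg 7: left by d7 = 10 → (-79/4, 389/80)

d4 = 249/80
d5 = 9/20
d6 = 2
d7 = 10
d8 = -31/5
endpoint = (-79/4, 389/80)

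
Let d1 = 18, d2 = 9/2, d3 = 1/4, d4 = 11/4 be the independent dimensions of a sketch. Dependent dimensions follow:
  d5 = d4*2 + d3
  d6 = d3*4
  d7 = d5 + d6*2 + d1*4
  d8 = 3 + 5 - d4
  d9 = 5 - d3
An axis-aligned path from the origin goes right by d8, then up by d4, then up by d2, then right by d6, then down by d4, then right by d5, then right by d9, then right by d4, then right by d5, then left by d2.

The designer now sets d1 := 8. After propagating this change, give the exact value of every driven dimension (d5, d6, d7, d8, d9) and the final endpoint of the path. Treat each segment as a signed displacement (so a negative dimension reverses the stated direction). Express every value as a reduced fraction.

Apply edit: d1 := 8
  d5 = d4*2 + d3 = 23/4
  d6 = d3*4 = 1
  d7 = d5 + d6*2 + d1*4 = 159/4
  d8 = 3 + 5 - d4 = 21/4
  d9 = 5 - d3 = 19/4
Walk from origin (0, 0):
  seg 1: right by d8 = 21/4 → (21/4, 0)
  seg 2: up by d4 = 11/4 → (21/4, 11/4)
  seg 3: up by d2 = 9/2 → (21/4, 29/4)
  seg 4: right by d6 = 1 → (25/4, 29/4)
  seg 5: down by d4 = 11/4 → (25/4, 9/2)
  seg 6: right by d5 = 23/4 → (12, 9/2)
  seg 7: right by d9 = 19/4 → (67/4, 9/2)
  seg 8: right by d4 = 11/4 → (39/2, 9/2)
  seg 9: right by d5 = 23/4 → (101/4, 9/2)
  seg 10: left by d2 = 9/2 → (83/4, 9/2)

d5 = 23/4
d6 = 1
d7 = 159/4
d8 = 21/4
d9 = 19/4
endpoint = (83/4, 9/2)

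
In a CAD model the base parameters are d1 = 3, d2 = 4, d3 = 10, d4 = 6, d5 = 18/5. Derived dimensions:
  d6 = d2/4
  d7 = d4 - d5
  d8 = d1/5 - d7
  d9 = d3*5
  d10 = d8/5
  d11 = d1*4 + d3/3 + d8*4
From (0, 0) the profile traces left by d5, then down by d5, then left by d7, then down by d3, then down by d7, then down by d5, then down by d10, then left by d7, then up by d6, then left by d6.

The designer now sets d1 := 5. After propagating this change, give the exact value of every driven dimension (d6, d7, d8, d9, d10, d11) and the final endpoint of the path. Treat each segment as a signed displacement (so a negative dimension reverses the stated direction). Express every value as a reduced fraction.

Apply edit: d1 := 5
  d6 = d2/4 = 1
  d7 = d4 - d5 = 12/5
  d8 = d1/5 - d7 = -7/5
  d9 = d3*5 = 50
  d10 = d8/5 = -7/25
  d11 = d1*4 + d3/3 + d8*4 = 266/15
Walk from origin (0, 0):
  seg 1: left by d5 = 18/5 → (-18/5, 0)
  seg 2: down by d5 = 18/5 → (-18/5, -18/5)
  seg 3: left by d7 = 12/5 → (-6, -18/5)
  seg 4: down by d3 = 10 → (-6, -68/5)
  seg 5: down by d7 = 12/5 → (-6, -16)
  seg 6: down by d5 = 18/5 → (-6, -98/5)
  seg 7: down by d10 = -7/25 → (-6, -483/25)
  seg 8: left by d7 = 12/5 → (-42/5, -483/25)
  seg 9: up by d6 = 1 → (-42/5, -458/25)
  seg 10: left by d6 = 1 → (-47/5, -458/25)

d6 = 1
d7 = 12/5
d8 = -7/5
d9 = 50
d10 = -7/25
d11 = 266/15
endpoint = (-47/5, -458/25)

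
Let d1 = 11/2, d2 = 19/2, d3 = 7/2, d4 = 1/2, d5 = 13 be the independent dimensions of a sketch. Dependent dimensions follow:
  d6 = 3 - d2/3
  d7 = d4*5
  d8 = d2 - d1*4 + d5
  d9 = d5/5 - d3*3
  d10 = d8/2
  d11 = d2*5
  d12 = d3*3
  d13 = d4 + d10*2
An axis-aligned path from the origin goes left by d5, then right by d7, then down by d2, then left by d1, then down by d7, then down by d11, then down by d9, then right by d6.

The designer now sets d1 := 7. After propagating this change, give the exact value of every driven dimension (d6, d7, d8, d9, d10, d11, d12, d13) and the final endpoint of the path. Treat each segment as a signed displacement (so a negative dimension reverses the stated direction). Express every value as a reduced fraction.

Apply edit: d1 := 7
  d6 = 3 - d2/3 = -1/6
  d7 = d4*5 = 5/2
  d8 = d2 - d1*4 + d5 = -11/2
  d9 = d5/5 - d3*3 = -79/10
  d10 = d8/2 = -11/4
  d11 = d2*5 = 95/2
  d12 = d3*3 = 21/2
  d13 = d4 + d10*2 = -5
Walk from origin (0, 0):
  seg 1: left by d5 = 13 → (-13, 0)
  seg 2: right by d7 = 5/2 → (-21/2, 0)
  seg 3: down by d2 = 19/2 → (-21/2, -19/2)
  seg 4: left by d1 = 7 → (-35/2, -19/2)
  seg 5: down by d7 = 5/2 → (-35/2, -12)
  seg 6: down by d11 = 95/2 → (-35/2, -119/2)
  seg 7: down by d9 = -79/10 → (-35/2, -258/5)
  seg 8: right by d6 = -1/6 → (-53/3, -258/5)

d6 = -1/6
d7 = 5/2
d8 = -11/2
d9 = -79/10
d10 = -11/4
d11 = 95/2
d12 = 21/2
d13 = -5
endpoint = (-53/3, -258/5)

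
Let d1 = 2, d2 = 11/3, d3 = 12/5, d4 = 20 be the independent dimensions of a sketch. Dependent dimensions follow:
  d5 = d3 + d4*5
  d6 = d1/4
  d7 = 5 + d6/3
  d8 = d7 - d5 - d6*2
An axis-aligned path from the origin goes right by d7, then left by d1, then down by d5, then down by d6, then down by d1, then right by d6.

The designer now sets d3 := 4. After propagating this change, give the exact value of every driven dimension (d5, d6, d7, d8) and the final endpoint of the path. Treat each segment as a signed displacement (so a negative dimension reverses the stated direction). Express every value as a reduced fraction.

d5 = 104
d6 = 1/2
d7 = 31/6
d8 = -599/6
endpoint = (11/3, -213/2)

Apply edit: d3 := 4
  d5 = d3 + d4*5 = 104
  d6 = d1/4 = 1/2
  d7 = 5 + d6/3 = 31/6
  d8 = d7 - d5 - d6*2 = -599/6
Walk from origin (0, 0):
  seg 1: right by d7 = 31/6 → (31/6, 0)
  seg 2: left by d1 = 2 → (19/6, 0)
  seg 3: down by d5 = 104 → (19/6, -104)
  seg 4: down by d6 = 1/2 → (19/6, -209/2)
  seg 5: down by d1 = 2 → (19/6, -213/2)
  seg 6: right by d6 = 1/2 → (11/3, -213/2)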